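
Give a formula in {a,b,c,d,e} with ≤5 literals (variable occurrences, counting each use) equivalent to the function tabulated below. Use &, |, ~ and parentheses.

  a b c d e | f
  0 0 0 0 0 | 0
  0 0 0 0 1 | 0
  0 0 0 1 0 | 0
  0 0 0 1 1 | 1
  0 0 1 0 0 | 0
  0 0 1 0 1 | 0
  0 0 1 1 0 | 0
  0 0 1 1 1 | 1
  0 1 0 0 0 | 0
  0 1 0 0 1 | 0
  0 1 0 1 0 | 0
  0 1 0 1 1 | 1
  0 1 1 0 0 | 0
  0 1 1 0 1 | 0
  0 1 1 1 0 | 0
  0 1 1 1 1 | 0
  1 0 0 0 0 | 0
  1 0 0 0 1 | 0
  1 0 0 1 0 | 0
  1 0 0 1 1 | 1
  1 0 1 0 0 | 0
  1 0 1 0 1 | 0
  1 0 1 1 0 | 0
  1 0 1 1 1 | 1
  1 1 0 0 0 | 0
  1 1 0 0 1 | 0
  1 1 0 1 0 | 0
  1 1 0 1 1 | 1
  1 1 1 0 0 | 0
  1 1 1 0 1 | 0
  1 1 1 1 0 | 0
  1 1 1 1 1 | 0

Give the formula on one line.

  ~d = 11001100110011001100110011001100
  (e | ~d) = 11011101110111011101110111011101
  (d & (e | ~d)) = 00010001000100010001000100010001
  ~b = 11111111000000001111111100000000
  ~c = 11110000111100001111000011110000
  (~b | ~c) = 11111111111100001111111111110000
  ((d & (e | ~d)) & (~b | ~c)) = 00010001000100000001000100010000

((d & (e | ~d)) & (~b | ~c))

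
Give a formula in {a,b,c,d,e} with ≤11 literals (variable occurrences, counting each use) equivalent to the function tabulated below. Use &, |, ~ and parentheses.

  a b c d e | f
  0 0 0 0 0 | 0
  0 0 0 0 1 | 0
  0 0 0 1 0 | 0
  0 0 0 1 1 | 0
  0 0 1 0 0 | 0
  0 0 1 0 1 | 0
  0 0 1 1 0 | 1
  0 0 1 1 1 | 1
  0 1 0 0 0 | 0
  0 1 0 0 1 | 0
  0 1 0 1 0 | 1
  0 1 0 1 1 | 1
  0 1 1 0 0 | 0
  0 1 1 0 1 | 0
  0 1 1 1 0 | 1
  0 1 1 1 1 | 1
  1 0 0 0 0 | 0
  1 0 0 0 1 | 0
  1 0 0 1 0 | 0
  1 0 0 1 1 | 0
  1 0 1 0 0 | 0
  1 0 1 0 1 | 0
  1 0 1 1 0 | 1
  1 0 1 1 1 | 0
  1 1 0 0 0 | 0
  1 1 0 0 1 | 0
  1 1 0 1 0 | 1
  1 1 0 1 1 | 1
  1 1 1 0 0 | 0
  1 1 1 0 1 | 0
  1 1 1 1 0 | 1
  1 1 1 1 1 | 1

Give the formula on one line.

((c & (d & ((~a | (b & (e | c))) | ~e))) | (b & d))

  ~a = 11111111111111110000000000000000
  (e | c) = 01011111010111110101111101011111
  (b & (e | c)) = 00000000010111110000000001011111
  (~a | (b & (e | c))) = 11111111111111110000000001011111
  ~e = 10101010101010101010101010101010
  ((~a | (b & (e | c))) | ~e) = 11111111111111111010101011111111
  (d & ((~a | (b & (e | c))) | ~e)) = 00110011001100110010001000110011
  (c & (d & ((~a | (b & (e | c))) | ~e))) = 00000011000000110000001000000011
  (b & d) = 00000000001100110000000000110011
  ((c & (d & ((~a | (b & (e | c))) | ~e))) | (b & d)) = 00000011001100110000001000110011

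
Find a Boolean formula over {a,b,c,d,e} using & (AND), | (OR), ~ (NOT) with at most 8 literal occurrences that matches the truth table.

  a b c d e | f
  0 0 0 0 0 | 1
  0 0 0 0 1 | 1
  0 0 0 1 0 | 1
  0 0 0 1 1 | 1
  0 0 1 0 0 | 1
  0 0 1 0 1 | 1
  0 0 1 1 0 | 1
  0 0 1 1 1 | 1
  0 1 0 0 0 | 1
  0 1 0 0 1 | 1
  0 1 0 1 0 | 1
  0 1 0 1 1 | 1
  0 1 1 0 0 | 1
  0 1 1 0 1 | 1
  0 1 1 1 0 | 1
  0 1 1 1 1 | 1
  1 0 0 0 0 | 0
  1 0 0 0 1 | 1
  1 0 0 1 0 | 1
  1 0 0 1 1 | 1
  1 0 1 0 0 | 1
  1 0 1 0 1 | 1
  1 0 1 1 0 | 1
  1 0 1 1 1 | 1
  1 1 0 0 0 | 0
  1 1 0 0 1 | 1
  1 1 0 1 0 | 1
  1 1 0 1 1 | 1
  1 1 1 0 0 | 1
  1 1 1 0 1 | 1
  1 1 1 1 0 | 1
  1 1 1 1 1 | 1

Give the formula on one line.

(c | (e | (d | (~a & ~c))))

  ~a = 11111111111111110000000000000000
  ~c = 11110000111100001111000011110000
  (~a & ~c) = 11110000111100000000000000000000
  (d | (~a & ~c)) = 11110011111100110011001100110011
  (e | (d | (~a & ~c))) = 11110111111101110111011101110111
  (c | (e | (d | (~a & ~c)))) = 11111111111111110111111101111111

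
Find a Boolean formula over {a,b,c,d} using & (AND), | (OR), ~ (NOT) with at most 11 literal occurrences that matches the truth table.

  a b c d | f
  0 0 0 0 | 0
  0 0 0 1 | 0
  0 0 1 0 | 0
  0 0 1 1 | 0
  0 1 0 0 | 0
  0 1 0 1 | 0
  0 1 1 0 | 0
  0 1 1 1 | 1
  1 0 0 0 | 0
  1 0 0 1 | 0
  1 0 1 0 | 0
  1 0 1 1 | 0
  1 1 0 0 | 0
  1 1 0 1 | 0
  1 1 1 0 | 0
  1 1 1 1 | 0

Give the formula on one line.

  (c & d) = 0001000100010001
  (b & d) = 0000010100000101
  ~d = 1010101010101010
  (c | ~d) = 1011101110111011
  (b | (c | ~d)) = 1011111110111111
  ~a = 1111111100000000
  ((b | (c | ~d)) & ~a) = 1011111100000000
  ((b & d) & ((b | (c | ~d)) & ~a)) = 0000010100000000
  ((c & d) & ((b & d) & ((b | (c | ~d)) & ~a))) = 0000000100000000

((c & d) & ((b & d) & ((b | (c | ~d)) & ~a)))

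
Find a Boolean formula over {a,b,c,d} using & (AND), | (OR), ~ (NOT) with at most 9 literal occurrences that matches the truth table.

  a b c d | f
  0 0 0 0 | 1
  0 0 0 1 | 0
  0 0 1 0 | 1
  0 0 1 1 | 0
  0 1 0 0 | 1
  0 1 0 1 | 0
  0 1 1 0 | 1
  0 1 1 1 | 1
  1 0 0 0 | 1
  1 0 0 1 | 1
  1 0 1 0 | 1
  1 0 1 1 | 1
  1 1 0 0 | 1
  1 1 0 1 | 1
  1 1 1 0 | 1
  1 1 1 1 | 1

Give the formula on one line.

((~b | ((~d | c) | a)) & (((a & d) | b) | ~d))

  ~b = 1111000011110000
  ~d = 1010101010101010
  (~d | c) = 1011101110111011
  ((~d | c) | a) = 1011101111111111
  (~b | ((~d | c) | a)) = 1111101111111111
  (a & d) = 0000000001010101
  ((a & d) | b) = 0000111101011111
  (((a & d) | b) | ~d) = 1010111111111111
  ((~b | ((~d | c) | a)) & (((a & d) | b) | ~d)) = 1010101111111111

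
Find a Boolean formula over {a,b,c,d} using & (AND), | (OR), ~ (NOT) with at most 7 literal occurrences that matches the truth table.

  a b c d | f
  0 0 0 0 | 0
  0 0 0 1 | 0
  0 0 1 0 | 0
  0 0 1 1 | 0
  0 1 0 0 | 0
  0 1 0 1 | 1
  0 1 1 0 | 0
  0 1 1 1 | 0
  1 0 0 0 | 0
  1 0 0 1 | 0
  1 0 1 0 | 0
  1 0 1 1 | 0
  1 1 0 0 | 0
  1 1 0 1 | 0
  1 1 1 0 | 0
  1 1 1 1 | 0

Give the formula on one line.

  ~c = 1100110011001100
  ~a = 1111111100000000
  (~c & ~a) = 1100110000000000
  (d & b) = 0000010100000101
  ((~c & ~a) & (d & b)) = 0000010000000000

((~c & ~a) & (d & b))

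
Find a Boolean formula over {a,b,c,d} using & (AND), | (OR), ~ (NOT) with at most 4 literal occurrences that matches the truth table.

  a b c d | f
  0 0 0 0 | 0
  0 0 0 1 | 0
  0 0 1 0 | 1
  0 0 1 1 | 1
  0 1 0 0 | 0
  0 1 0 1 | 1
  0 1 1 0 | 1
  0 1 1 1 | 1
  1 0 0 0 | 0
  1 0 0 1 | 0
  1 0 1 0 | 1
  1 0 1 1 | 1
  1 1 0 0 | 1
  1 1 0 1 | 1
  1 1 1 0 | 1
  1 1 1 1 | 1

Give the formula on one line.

  (a | d) = 0101010111111111
  ((a | d) & b) = 0000010100001111
  (((a | d) & b) | c) = 0011011100111111

(((a | d) & b) | c)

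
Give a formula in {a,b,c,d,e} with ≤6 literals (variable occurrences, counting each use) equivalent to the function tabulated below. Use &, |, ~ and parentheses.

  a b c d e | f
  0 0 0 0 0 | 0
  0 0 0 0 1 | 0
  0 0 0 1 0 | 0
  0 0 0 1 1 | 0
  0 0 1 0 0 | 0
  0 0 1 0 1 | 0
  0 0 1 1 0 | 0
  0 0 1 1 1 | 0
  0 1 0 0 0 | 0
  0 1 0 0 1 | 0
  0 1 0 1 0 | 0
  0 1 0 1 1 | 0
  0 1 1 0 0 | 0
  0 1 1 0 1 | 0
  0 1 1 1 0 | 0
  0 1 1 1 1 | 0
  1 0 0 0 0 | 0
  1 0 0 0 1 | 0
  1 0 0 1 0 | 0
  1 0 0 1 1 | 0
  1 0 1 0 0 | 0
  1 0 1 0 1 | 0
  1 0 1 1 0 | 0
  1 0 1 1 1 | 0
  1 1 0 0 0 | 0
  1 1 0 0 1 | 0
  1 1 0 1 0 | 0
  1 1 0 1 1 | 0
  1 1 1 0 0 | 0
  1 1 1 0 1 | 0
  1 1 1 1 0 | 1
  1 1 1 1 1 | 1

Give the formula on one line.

((c & d) & (~d | (b & a)))

  (c & d) = 00000011000000110000001100000011
  ~d = 11001100110011001100110011001100
  (b & a) = 00000000000000000000000011111111
  (~d | (b & a)) = 11001100110011001100110011111111
  ((c & d) & (~d | (b & a))) = 00000000000000000000000000000011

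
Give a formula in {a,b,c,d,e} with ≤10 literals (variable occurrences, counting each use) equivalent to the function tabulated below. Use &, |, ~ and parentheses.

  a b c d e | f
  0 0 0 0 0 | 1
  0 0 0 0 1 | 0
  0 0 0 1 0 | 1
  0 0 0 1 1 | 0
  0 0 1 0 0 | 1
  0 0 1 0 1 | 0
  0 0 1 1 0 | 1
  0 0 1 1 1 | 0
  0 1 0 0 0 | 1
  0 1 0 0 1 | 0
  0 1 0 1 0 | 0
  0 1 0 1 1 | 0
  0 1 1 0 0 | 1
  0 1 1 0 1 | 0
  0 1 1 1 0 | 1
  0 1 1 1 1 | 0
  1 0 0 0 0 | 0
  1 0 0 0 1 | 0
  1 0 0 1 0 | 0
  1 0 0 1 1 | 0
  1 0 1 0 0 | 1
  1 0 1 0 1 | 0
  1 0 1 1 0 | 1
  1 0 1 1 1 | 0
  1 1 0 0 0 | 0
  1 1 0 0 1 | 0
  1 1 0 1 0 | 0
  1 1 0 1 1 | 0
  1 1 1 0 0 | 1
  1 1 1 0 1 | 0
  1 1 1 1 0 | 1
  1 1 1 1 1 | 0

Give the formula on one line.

  ~b = 11111111000000001111111100000000
  (~b | c) = 11111111000011111111111100001111
  ~d = 11001100110011001100110011001100
  (~d | a) = 11001100110011001111111111111111
  ((~b | c) | (~d | a)) = 11111111110011111111111111111111
  ~a = 11111111111111110000000000000000
  (e | ~a) = 11111111111111110101010101010101
  (c & a) = 00000000000000000000111100001111
  ((e | ~a) | (c & a)) = 11111111111111110101111101011111
  (((~b | c) | (~d | a)) & ((e | ~a) | (c & a))) = 11111111110011110101111101011111
  ~e = 10101010101010101010101010101010
  ((((~b | c) | (~d | a)) & ((e | ~a) | (c & a))) & ~e) = 10101010100010100000101000001010

((((~b | c) | (~d | a)) & ((e | ~a) | (c & a))) & ~e)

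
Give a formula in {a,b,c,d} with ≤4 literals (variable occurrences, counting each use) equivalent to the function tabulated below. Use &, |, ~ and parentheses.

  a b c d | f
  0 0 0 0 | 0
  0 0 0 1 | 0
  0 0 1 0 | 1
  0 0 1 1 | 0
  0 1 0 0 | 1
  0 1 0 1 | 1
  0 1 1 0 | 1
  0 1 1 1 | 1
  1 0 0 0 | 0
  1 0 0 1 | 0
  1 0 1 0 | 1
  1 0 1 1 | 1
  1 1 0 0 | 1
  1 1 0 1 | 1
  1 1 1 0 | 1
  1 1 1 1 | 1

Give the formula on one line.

((c & (a | ~d)) | b)

  ~d = 1010101010101010
  (a | ~d) = 1010101011111111
  (c & (a | ~d)) = 0010001000110011
  ((c & (a | ~d)) | b) = 0010111100111111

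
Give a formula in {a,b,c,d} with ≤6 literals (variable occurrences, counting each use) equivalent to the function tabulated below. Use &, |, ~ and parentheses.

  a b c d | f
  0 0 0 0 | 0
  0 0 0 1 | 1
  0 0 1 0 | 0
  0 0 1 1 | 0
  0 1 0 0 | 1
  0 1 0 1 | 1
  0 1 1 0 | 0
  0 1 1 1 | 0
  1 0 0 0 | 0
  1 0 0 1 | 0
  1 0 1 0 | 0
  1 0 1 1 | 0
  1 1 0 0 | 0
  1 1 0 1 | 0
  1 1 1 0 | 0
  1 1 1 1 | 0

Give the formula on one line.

((~c & ~a) & ((b | d) & ~a))

  ~c = 1100110011001100
  ~a = 1111111100000000
  (~c & ~a) = 1100110000000000
  (b | d) = 0101111101011111
  ((b | d) & ~a) = 0101111100000000
  ((~c & ~a) & ((b | d) & ~a)) = 0100110000000000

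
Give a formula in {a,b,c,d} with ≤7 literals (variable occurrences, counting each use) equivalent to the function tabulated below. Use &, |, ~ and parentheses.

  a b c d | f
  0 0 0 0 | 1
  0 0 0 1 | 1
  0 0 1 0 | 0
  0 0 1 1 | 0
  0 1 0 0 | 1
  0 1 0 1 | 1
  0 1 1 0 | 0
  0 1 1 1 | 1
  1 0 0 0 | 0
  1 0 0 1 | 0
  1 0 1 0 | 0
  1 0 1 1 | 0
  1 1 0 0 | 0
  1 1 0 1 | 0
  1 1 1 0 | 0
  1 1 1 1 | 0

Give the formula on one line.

  ~a = 1111111100000000
  ~d = 1010101010101010
  (~d | b) = 1010111110101111
  ~c = 1100110011001100
  (d | ~c) = 1101110111011101
  ((~d | b) & (d | ~c)) = 1000110110001101
  ~b = 1111000011110000
  (~c & ~b) = 1100000011000000
  (((~d | b) & (d | ~c)) | (~c & ~b)) = 1100110111001101
  (~a & (((~d | b) & (d | ~c)) | (~c & ~b))) = 1100110100000000

(~a & (((~d | b) & (d | ~c)) | (~c & ~b)))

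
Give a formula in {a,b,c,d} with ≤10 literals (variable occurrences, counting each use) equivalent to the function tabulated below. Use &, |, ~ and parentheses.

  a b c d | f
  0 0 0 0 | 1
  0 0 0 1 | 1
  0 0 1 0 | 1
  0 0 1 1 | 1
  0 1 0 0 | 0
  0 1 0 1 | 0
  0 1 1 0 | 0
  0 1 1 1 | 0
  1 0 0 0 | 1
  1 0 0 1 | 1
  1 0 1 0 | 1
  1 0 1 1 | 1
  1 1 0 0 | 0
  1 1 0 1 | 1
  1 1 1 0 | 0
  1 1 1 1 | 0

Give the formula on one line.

  (b & a) = 0000000000001111
  ~b = 1111000011110000
  ~c = 1100110011001100
  (~b | ~c) = 1111110011111100
  ((~b | ~c) & b) = 0000110000001100
  ((b & a) & ((~b | ~c) & b)) = 0000000000001100
  (((b & a) & ((~b | ~c) & b)) & d) = 0000000000000100
  ((((b & a) & ((~b | ~c) & b)) & d) | ~b) = 1111000011110100

((((b & a) & ((~b | ~c) & b)) & d) | ~b)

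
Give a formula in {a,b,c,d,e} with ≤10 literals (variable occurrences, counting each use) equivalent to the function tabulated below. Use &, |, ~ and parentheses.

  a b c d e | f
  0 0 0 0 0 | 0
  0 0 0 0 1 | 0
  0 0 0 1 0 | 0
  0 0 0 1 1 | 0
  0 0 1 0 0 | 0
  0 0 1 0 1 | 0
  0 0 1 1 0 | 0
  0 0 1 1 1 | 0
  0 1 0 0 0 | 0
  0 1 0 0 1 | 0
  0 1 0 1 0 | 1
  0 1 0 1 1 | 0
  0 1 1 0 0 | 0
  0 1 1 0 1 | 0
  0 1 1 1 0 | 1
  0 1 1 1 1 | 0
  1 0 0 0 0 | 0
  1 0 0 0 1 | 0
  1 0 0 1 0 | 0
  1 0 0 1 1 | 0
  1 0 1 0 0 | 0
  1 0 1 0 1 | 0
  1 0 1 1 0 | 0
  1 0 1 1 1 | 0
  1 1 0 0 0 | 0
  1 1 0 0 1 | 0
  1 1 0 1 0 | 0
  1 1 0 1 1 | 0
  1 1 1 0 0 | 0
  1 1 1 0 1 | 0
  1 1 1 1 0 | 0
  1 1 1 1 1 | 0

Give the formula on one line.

  ~e = 10101010101010101010101010101010
  (d & ~e) = 00100010001000100010001000100010
  (b & (d & ~e)) = 00000000001000100000000000100010
  ~a = 11111111111111110000000000000000
  ~d = 11001100110011001100110011001100
  (~e & a) = 00000000000000001010101010101010
  (c & (~e & a)) = 00000000000000000000101000001010
  (~d & (c & (~e & a))) = 00000000000000000000100000001000
  (~a | (~d & (c & (~e & a)))) = 11111111111111110000100000001000
  ((~a | (~d & (c & (~e & a)))) & b) = 00000000111111110000000000001000
  ((b & (d & ~e)) & ((~a | (~d & (c & (~e & a)))) & b)) = 00000000001000100000000000000000

((b & (d & ~e)) & ((~a | (~d & (c & (~e & a)))) & b))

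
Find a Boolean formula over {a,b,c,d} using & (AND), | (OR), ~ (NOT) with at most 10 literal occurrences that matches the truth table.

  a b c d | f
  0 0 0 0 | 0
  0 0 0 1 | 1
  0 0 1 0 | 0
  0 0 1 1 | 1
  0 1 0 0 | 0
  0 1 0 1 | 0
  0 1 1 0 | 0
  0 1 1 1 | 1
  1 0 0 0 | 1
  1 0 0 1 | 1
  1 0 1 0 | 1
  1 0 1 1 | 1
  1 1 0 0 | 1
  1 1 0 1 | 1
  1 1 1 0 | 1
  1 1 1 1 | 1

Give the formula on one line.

  ~b = 1111000011110000
  (~b & d) = 0101000001010000
  (a | (~b & d)) = 0101000011111111
  ~c = 1100110011001100
  (~c & b) = 0000110000001100
  (b & d) = 0000010100000101
  ((~c & b) | (b & d)) = 0000110100001101
  (a | c) = 0011001111111111
  (((~c & b) | (b & d)) & (a | c)) = 0000000100001101
  ((a | (~b & d)) | (((~c & b) | (b & d)) & (a | c))) = 0101000111111111

((a | (~b & d)) | (((~c & b) | (b & d)) & (a | c)))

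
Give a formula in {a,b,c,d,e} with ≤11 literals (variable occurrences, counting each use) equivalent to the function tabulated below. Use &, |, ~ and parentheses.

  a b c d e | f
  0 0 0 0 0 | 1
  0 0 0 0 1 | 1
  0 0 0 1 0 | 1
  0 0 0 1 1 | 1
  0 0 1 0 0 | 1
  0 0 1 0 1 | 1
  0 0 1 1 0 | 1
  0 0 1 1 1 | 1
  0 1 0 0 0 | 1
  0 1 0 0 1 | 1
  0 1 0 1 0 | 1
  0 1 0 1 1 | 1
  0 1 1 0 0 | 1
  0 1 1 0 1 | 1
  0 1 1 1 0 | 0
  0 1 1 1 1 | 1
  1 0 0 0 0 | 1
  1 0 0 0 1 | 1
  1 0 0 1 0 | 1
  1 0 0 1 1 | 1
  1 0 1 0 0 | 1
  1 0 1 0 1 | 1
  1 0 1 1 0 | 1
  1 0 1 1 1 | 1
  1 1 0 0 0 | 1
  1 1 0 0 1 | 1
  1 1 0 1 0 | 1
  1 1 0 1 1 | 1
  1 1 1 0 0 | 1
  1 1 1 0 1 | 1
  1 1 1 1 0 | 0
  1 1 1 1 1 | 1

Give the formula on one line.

  ~c = 11110000111100001111000011110000
  ~d = 11001100110011001100110011001100
  (~d & ~c) = 11000000110000001100000011000000
  ((~d & ~c) | e) = 11010101110101011101010111010101
  (~c | ((~d & ~c) | e)) = 11110101111101011111010111110101
  ~b = 11111111000000001111111100000000
  (~d & c) = 00001100000011000000110000001100
  (~b | (~d & c)) = 11111111000011001111111100001100
  ((~b | (~d & c)) | e) = 11111111010111011111111101011101
  ((~c | ((~d & ~c) | e)) | ((~b | (~d & c)) | e)) = 11111111111111011111111111111101

((~c | ((~d & ~c) | e)) | ((~b | (~d & c)) | e))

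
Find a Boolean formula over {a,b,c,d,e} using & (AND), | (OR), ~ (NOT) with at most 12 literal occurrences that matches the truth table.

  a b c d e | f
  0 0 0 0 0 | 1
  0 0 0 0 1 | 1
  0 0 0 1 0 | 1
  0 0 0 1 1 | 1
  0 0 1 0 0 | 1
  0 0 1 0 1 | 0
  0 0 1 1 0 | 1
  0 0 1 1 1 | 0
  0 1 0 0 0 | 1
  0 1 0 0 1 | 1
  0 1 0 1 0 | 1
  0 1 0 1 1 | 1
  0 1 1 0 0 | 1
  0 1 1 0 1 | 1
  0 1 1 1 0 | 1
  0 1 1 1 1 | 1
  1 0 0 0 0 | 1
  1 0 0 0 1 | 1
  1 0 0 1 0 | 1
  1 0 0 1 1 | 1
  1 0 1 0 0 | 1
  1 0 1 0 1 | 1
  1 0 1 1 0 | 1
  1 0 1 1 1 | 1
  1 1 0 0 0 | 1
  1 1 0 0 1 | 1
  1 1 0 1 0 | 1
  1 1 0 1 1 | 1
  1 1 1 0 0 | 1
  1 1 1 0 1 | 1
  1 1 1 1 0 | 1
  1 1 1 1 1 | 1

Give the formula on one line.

  ~e = 10101010101010101010101010101010
  ~a = 11111111111111110000000000000000
  (~e & ~a) = 10101010101010100000000000000000
  ~c = 11110000111100001111000011110000
  (~c | b) = 11110000111111111111000011111111
  (d | ~c) = 11110011111100111111001111110011
  ((~c | b) & (d | ~c)) = 11110000111100111111000011110011
  (c & a) = 00000000000000000000111100001111
  (b | (c & a)) = 00000000111111110000111111111111
  (((~c | b) & (d | ~c)) | (b | (c & a))) = 11110000111111111111111111111111
  ((~e & ~a) | (((~c | b) & (d | ~c)) | (b | (c & a)))) = 11111010111111111111111111111111

((~e & ~a) | (((~c | b) & (d | ~c)) | (b | (c & a))))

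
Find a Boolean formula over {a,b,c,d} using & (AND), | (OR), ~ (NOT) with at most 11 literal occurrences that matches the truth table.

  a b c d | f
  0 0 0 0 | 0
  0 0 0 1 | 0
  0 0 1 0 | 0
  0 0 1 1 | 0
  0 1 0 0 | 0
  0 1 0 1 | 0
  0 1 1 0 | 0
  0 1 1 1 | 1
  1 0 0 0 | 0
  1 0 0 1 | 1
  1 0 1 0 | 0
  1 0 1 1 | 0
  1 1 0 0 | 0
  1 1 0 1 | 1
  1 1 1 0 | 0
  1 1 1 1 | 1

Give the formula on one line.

(d & (((~d | b) & c) | (((~c | ~a) | b) & a)))

  ~d = 1010101010101010
  (~d | b) = 1010111110101111
  ((~d | b) & c) = 0010001100100011
  ~c = 1100110011001100
  ~a = 1111111100000000
  (~c | ~a) = 1111111111001100
  ((~c | ~a) | b) = 1111111111001111
  (((~c | ~a) | b) & a) = 0000000011001111
  (((~d | b) & c) | (((~c | ~a) | b) & a)) = 0010001111101111
  (d & (((~d | b) & c) | (((~c | ~a) | b) & a))) = 0000000101000101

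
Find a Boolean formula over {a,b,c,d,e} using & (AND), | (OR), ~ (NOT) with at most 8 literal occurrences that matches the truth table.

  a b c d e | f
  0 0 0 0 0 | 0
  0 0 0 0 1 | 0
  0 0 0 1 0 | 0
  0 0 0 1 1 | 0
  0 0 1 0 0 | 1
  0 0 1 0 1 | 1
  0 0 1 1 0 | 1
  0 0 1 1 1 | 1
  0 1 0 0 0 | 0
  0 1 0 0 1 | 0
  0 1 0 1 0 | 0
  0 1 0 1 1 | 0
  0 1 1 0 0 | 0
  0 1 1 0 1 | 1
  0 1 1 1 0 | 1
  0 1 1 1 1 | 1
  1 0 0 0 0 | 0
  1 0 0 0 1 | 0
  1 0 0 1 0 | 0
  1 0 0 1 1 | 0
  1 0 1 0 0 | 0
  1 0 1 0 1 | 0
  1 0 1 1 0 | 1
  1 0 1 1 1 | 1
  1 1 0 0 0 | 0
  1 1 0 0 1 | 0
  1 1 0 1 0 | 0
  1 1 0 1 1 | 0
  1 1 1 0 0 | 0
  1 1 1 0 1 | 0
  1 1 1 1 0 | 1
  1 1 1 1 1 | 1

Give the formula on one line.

((~c | (((b & d) | e) | ~b)) & (c & (~a | d)))

  ~c = 11110000111100001111000011110000
  (b & d) = 00000000001100110000000000110011
  ((b & d) | e) = 01010101011101110101010101110111
  ~b = 11111111000000001111111100000000
  (((b & d) | e) | ~b) = 11111111011101111111111101110111
  (~c | (((b & d) | e) | ~b)) = 11111111111101111111111111110111
  ~a = 11111111111111110000000000000000
  (~a | d) = 11111111111111110011001100110011
  (c & (~a | d)) = 00001111000011110000001100000011
  ((~c | (((b & d) | e) | ~b)) & (c & (~a | d))) = 00001111000001110000001100000011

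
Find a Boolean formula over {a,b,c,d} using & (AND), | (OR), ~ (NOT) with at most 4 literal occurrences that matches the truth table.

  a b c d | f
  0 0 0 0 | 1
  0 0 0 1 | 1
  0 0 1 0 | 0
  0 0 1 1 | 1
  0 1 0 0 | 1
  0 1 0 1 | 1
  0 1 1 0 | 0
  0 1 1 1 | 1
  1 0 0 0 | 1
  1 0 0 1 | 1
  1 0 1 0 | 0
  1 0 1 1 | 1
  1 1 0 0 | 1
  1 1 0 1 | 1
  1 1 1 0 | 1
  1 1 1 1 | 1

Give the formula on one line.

(((b & a) | ~c) | d)

  (b & a) = 0000000000001111
  ~c = 1100110011001100
  ((b & a) | ~c) = 1100110011001111
  (((b & a) | ~c) | d) = 1101110111011111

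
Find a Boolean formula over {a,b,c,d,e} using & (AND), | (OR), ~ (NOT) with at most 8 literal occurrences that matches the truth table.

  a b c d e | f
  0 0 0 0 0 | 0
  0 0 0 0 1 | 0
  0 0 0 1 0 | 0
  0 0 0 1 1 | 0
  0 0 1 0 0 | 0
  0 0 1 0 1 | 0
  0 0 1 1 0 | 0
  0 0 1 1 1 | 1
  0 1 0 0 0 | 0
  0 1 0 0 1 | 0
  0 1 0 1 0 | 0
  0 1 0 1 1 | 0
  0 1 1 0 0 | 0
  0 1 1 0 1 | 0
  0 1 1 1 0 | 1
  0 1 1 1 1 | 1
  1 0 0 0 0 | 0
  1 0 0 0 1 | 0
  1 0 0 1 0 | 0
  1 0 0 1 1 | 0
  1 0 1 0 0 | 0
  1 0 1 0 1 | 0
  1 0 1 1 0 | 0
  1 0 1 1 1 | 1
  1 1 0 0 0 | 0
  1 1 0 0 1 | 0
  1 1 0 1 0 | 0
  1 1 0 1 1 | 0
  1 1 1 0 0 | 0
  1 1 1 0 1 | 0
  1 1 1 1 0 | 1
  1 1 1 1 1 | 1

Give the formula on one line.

(d & ((e | (b | ~c)) & c))

  ~c = 11110000111100001111000011110000
  (b | ~c) = 11110000111111111111000011111111
  (e | (b | ~c)) = 11110101111111111111010111111111
  ((e | (b | ~c)) & c) = 00000101000011110000010100001111
  (d & ((e | (b | ~c)) & c)) = 00000001000000110000000100000011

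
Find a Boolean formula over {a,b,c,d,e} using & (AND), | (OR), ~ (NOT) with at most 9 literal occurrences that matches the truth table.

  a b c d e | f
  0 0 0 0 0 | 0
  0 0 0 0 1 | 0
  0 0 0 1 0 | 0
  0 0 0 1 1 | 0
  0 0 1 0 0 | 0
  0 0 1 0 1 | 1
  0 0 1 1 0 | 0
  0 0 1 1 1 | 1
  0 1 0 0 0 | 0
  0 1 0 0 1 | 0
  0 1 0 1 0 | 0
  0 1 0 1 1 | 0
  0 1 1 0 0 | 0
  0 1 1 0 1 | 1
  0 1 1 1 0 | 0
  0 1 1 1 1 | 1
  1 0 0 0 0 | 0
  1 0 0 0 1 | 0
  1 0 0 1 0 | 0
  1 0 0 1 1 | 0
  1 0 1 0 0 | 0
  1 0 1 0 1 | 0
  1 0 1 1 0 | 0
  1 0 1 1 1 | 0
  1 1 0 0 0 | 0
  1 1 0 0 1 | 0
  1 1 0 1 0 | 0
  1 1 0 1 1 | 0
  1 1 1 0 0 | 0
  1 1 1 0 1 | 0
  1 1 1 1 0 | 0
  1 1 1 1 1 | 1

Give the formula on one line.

(((~a & e) | ((a | c) & (d & b))) & (c & (e | ~c)))

  ~a = 11111111111111110000000000000000
  (~a & e) = 01010101010101010000000000000000
  (a | c) = 00001111000011111111111111111111
  (d & b) = 00000000001100110000000000110011
  ((a | c) & (d & b)) = 00000000000000110000000000110011
  ((~a & e) | ((a | c) & (d & b))) = 01010101010101110000000000110011
  ~c = 11110000111100001111000011110000
  (e | ~c) = 11110101111101011111010111110101
  (c & (e | ~c)) = 00000101000001010000010100000101
  (((~a & e) | ((a | c) & (d & b))) & (c & (e | ~c))) = 00000101000001010000000000000001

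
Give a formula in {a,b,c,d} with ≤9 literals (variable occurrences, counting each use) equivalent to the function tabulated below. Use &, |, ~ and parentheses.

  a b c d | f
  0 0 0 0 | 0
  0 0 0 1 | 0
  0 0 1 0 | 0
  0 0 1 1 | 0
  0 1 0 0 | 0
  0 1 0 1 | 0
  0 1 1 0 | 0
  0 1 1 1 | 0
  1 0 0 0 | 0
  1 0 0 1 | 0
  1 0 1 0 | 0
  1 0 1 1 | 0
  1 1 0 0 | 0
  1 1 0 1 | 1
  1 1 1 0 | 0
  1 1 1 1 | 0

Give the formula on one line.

(((~a | ~d) | b) & ((~a | ~c) & (d & a)))

  ~a = 1111111100000000
  ~d = 1010101010101010
  (~a | ~d) = 1111111110101010
  ((~a | ~d) | b) = 1111111110101111
  ~c = 1100110011001100
  (~a | ~c) = 1111111111001100
  (d & a) = 0000000001010101
  ((~a | ~c) & (d & a)) = 0000000001000100
  (((~a | ~d) | b) & ((~a | ~c) & (d & a))) = 0000000000000100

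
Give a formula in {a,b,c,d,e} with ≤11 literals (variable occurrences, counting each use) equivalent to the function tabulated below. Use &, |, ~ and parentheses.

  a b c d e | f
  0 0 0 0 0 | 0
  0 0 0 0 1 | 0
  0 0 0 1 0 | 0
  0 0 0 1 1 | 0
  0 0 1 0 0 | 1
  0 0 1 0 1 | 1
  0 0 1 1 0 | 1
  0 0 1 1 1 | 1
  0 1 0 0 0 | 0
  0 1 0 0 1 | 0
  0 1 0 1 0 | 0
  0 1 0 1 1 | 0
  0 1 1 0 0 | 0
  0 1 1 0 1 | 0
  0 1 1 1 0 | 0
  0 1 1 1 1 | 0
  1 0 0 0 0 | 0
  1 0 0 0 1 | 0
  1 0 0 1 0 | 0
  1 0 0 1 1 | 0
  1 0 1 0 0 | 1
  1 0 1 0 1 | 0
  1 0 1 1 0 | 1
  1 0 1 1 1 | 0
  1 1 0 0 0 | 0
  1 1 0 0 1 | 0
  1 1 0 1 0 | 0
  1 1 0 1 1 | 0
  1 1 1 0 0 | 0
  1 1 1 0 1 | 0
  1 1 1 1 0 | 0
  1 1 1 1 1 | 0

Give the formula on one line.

  ~c = 11110000111100001111000011110000
  ~b = 11111111000000001111111100000000
  (~c | ~b) = 11111111111100001111111111110000
  (e | c) = 01011111010111110101111101011111
  ((e | c) | a) = 01011111010111111111111111111111
  (b | ((e | c) | a)) = 01011111111111111111111111111111
  ((~c | ~b) & (b | ((e | c) | a))) = 01011111111100001111111111110000
  ~e = 10101010101010101010101010101010
  ~a = 11111111111111110000000000000000
  (~e | ~a) = 11111111111111111010101010101010
  (((~c | ~b) & (b | ((e | c) | a))) & (~e | ~a)) = 01011111111100001010101010100000
  (c & (((~c | ~b) & (b | ((e | c) | a))) & (~e | ~a))) = 00001111000000000000101000000000

(c & (((~c | ~b) & (b | ((e | c) | a))) & (~e | ~a)))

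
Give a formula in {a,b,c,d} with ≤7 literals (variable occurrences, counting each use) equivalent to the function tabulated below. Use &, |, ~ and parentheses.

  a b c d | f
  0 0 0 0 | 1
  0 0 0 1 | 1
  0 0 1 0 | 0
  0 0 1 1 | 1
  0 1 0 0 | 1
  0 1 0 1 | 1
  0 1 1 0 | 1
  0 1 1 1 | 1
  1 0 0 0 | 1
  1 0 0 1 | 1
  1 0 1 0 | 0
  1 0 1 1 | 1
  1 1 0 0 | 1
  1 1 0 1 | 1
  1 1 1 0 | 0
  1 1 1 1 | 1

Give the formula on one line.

  ~a = 1111111100000000
  (b & ~a) = 0000111100000000
  ~c = 1100110011001100
  (d | ~c) = 1101110111011101
  ((b & ~a) | (d | ~c)) = 1101111111011101

((b & ~a) | (d | ~c))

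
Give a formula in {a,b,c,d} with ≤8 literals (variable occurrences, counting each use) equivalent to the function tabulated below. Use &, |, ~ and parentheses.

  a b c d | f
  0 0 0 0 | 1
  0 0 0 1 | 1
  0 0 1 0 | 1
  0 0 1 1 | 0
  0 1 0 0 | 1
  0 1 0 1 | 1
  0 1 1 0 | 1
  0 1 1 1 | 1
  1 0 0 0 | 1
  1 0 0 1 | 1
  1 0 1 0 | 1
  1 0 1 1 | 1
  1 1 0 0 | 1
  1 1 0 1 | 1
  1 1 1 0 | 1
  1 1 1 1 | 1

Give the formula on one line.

  ~b = 1111000011110000
  ~d = 1010101010101010
  (~b & ~d) = 1010000010100000
  ~c = 1100110011001100
  ~a = 1111111100000000
  (~c | ~a) = 1111111111001100
  ((~c | ~a) & c) = 0011001100000000
  ((~b & ~d) & ((~c | ~a) & c)) = 0010000000000000
  (~c | a) = 1100110011111111
  ((~c | a) | b) = 1100111111111111
  (((~b & ~d) & ((~c | ~a) & c)) | ((~c | a) | b)) = 1110111111111111

(((~b & ~d) & ((~c | ~a) & c)) | ((~c | a) | b))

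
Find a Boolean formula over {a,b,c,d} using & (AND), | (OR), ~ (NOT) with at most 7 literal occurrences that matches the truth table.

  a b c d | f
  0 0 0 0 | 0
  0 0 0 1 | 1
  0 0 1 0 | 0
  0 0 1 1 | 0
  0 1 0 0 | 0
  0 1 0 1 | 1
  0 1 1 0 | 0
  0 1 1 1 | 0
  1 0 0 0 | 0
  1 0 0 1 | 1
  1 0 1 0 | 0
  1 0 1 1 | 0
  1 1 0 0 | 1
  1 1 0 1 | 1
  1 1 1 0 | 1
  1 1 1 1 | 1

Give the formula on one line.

  ~a = 1111111100000000
  ~b = 1111000011110000
  (~a & ~b) = 1111000000000000
  ((~a & ~b) | a) = 1111000011111111
  (b & ((~a & ~b) | a)) = 0000000000001111
  ~c = 1100110011001100
  (~c & d) = 0100010001000100
  ((b & ((~a & ~b) | a)) | (~c & d)) = 0100010001001111

((b & ((~a & ~b) | a)) | (~c & d))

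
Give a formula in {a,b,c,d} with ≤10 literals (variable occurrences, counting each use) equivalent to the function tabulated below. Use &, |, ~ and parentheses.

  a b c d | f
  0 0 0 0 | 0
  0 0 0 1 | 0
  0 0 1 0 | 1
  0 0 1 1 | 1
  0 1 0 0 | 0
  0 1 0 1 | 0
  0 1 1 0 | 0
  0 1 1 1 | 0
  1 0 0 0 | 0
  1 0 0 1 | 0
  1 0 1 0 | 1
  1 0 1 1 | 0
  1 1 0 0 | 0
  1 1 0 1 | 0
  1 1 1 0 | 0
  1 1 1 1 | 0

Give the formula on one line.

(c & (((~a & ~b) & c) | ((~d | b) & (~c | ~b))))

  ~a = 1111111100000000
  ~b = 1111000011110000
  (~a & ~b) = 1111000000000000
  ((~a & ~b) & c) = 0011000000000000
  ~d = 1010101010101010
  (~d | b) = 1010111110101111
  ~c = 1100110011001100
  (~c | ~b) = 1111110011111100
  ((~d | b) & (~c | ~b)) = 1010110010101100
  (((~a & ~b) & c) | ((~d | b) & (~c | ~b))) = 1011110010101100
  (c & (((~a & ~b) & c) | ((~d | b) & (~c | ~b)))) = 0011000000100000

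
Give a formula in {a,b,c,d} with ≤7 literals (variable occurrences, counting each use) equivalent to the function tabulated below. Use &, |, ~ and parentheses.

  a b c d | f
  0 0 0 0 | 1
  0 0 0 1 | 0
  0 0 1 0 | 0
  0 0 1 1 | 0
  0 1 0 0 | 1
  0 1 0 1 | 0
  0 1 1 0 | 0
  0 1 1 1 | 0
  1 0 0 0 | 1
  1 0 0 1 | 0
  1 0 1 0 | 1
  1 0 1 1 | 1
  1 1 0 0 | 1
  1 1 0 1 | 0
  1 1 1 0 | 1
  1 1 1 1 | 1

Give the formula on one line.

((~d & ~c) | (c & a))

  ~d = 1010101010101010
  ~c = 1100110011001100
  (~d & ~c) = 1000100010001000
  (c & a) = 0000000000110011
  ((~d & ~c) | (c & a)) = 1000100010111011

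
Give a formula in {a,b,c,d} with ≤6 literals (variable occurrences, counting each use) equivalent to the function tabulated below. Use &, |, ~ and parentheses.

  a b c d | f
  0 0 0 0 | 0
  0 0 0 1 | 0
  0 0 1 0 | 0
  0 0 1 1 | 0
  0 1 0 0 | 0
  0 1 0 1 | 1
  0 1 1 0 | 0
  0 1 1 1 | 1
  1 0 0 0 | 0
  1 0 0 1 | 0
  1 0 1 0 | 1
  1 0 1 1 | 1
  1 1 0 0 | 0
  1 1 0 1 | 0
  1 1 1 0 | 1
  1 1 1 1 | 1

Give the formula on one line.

(((d & ~a) & b) | (c & a))

  ~a = 1111111100000000
  (d & ~a) = 0101010100000000
  ((d & ~a) & b) = 0000010100000000
  (c & a) = 0000000000110011
  (((d & ~a) & b) | (c & a)) = 0000010100110011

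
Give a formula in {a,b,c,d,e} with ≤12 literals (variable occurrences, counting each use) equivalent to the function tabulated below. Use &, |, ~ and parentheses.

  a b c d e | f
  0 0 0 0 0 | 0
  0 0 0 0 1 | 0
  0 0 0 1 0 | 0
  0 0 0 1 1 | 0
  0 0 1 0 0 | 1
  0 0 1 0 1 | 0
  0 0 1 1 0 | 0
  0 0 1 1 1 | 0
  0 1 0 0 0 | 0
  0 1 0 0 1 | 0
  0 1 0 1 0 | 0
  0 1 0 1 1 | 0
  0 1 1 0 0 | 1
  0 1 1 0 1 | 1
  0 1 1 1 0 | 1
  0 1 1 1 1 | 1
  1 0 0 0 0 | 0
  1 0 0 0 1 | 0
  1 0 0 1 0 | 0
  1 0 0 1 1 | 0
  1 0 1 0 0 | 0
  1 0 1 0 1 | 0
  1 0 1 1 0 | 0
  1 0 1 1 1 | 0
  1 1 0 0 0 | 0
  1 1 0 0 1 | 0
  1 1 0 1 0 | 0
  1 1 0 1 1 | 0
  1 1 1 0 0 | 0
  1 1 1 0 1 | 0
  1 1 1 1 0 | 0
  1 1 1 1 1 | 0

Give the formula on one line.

(((~e | b) & ((c & ~d) & ~a)) | (c & (d & (~a & b))))

  ~e = 10101010101010101010101010101010
  (~e | b) = 10101010111111111010101011111111
  ~d = 11001100110011001100110011001100
  (c & ~d) = 00001100000011000000110000001100
  ~a = 11111111111111110000000000000000
  ((c & ~d) & ~a) = 00001100000011000000000000000000
  ((~e | b) & ((c & ~d) & ~a)) = 00001000000011000000000000000000
  (~a & b) = 00000000111111110000000000000000
  (d & (~a & b)) = 00000000001100110000000000000000
  (c & (d & (~a & b))) = 00000000000000110000000000000000
  (((~e | b) & ((c & ~d) & ~a)) | (c & (d & (~a & b)))) = 00001000000011110000000000000000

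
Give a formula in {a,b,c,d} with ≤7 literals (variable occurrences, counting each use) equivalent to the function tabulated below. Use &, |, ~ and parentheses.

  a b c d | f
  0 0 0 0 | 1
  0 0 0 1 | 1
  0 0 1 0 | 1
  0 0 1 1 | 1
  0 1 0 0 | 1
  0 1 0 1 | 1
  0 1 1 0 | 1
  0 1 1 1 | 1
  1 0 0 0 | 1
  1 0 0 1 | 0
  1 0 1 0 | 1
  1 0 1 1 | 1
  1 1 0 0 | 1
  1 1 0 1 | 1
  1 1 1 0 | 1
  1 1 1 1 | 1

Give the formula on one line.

(((~c & ~d) & a) | (b | (~a | c)))

  ~c = 1100110011001100
  ~d = 1010101010101010
  (~c & ~d) = 1000100010001000
  ((~c & ~d) & a) = 0000000010001000
  ~a = 1111111100000000
  (~a | c) = 1111111100110011
  (b | (~a | c)) = 1111111100111111
  (((~c & ~d) & a) | (b | (~a | c))) = 1111111110111111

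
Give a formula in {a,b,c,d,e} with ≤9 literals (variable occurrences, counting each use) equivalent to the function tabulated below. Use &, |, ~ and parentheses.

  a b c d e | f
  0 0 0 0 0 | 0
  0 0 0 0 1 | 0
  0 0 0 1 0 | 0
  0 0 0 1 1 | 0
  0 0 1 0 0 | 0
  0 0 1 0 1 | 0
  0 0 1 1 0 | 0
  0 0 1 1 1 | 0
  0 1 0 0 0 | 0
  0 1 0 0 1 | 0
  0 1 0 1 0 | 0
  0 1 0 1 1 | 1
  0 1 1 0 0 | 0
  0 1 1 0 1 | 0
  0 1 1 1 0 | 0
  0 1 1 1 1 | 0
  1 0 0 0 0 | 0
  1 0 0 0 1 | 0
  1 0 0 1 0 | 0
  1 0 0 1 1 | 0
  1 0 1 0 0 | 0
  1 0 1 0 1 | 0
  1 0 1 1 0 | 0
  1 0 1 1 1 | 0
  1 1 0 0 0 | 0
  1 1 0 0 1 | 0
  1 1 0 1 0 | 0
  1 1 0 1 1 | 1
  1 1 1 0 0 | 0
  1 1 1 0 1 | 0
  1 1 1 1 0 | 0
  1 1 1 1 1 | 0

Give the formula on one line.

(d & ((d | a) & (b & (~c & e))))

  (d | a) = 00110011001100111111111111111111
  ~c = 11110000111100001111000011110000
  (~c & e) = 01010000010100000101000001010000
  (b & (~c & e)) = 00000000010100000000000001010000
  ((d | a) & (b & (~c & e))) = 00000000000100000000000001010000
  (d & ((d | a) & (b & (~c & e)))) = 00000000000100000000000000010000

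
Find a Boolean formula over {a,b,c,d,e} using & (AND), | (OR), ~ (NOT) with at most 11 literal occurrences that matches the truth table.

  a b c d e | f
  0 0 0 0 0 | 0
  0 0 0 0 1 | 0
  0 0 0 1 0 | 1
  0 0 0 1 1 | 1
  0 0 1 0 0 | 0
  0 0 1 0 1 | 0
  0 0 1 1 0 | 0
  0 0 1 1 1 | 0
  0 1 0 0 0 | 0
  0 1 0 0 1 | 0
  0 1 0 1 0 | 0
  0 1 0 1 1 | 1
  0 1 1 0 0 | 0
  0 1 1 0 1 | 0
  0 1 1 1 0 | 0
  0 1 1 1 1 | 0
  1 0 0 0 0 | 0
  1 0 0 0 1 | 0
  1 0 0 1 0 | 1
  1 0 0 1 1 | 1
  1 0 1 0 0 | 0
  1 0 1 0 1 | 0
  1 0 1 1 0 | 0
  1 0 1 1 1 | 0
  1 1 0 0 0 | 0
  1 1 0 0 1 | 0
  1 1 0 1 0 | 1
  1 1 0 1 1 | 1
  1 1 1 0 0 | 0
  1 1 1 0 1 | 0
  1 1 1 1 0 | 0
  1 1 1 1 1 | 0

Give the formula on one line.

((((a & b) | c) | (~c & (e | ~b))) & (~c & d))

  (a & b) = 00000000000000000000000011111111
  ((a & b) | c) = 00001111000011110000111111111111
  ~c = 11110000111100001111000011110000
  ~b = 11111111000000001111111100000000
  (e | ~b) = 11111111010101011111111101010101
  (~c & (e | ~b)) = 11110000010100001111000001010000
  (((a & b) | c) | (~c & (e | ~b))) = 11111111010111111111111111111111
  (~c & d) = 00110000001100000011000000110000
  ((((a & b) | c) | (~c & (e | ~b))) & (~c & d)) = 00110000000100000011000000110000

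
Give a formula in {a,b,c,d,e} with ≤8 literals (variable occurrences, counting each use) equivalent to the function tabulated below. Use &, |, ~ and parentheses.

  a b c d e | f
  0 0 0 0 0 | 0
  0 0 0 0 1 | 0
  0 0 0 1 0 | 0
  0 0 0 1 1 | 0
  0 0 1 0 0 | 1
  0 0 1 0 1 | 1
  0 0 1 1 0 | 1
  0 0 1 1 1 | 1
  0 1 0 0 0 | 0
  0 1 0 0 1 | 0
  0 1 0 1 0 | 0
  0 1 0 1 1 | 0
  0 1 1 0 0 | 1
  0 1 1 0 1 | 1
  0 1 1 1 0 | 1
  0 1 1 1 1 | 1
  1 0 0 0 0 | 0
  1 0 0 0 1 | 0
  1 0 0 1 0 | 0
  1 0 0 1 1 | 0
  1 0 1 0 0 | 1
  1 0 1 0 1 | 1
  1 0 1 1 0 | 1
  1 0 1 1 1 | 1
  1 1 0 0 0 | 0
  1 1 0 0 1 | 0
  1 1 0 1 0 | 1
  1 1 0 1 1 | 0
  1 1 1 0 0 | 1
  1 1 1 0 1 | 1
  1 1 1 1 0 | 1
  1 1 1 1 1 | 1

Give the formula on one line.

(((((b & d) | c) & (a | ~d)) & ~e) | c)

  (b & d) = 00000000001100110000000000110011
  ((b & d) | c) = 00001111001111110000111100111111
  ~d = 11001100110011001100110011001100
  (a | ~d) = 11001100110011001111111111111111
  (((b & d) | c) & (a | ~d)) = 00001100000011000000111100111111
  ~e = 10101010101010101010101010101010
  ((((b & d) | c) & (a | ~d)) & ~e) = 00001000000010000000101000101010
  (((((b & d) | c) & (a | ~d)) & ~e) | c) = 00001111000011110000111100101111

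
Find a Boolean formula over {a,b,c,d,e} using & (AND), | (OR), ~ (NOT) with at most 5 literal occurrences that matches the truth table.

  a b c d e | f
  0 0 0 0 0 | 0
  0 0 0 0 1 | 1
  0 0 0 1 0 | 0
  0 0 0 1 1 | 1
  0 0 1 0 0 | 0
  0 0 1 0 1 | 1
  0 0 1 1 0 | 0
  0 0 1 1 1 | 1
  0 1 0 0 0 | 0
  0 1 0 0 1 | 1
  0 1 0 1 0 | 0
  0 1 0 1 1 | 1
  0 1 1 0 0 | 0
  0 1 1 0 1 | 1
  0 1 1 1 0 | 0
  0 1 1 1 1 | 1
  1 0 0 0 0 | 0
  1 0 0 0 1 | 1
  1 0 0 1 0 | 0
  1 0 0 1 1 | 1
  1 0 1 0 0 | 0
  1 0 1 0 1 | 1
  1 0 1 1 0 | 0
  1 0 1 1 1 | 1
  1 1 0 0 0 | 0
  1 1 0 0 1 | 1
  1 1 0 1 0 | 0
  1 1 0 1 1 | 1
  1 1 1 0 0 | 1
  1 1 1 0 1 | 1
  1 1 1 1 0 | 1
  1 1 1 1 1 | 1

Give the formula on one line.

(e | (c & (a & b)))

  (a & b) = 00000000000000000000000011111111
  (c & (a & b)) = 00000000000000000000000000001111
  (e | (c & (a & b))) = 01010101010101010101010101011111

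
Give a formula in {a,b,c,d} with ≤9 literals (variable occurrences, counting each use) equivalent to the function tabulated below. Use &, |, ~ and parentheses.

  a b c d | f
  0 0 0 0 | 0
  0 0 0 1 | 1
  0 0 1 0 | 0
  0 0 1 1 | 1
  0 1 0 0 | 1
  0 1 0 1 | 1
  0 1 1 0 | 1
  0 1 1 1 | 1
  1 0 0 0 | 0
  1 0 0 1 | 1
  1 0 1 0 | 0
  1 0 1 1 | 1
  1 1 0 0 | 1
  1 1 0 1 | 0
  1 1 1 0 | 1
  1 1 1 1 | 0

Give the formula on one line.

(((d & ~b) | (b & ~d)) | (~a & b))

  ~b = 1111000011110000
  (d & ~b) = 0101000001010000
  ~d = 1010101010101010
  (b & ~d) = 0000101000001010
  ((d & ~b) | (b & ~d)) = 0101101001011010
  ~a = 1111111100000000
  (~a & b) = 0000111100000000
  (((d & ~b) | (b & ~d)) | (~a & b)) = 0101111101011010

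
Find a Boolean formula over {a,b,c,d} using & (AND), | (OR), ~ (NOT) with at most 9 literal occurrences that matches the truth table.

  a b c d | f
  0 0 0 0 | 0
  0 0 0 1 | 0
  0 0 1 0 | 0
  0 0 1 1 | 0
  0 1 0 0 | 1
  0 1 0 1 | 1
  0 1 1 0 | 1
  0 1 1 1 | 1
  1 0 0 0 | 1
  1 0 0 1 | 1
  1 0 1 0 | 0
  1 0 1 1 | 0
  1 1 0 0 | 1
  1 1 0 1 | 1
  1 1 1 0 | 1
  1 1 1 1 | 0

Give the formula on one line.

((~c & (c | a)) | ((~a | (~d & b)) & (b | (~c & a))))

  ~c = 1100110011001100
  (c | a) = 0011001111111111
  (~c & (c | a)) = 0000000011001100
  ~a = 1111111100000000
  ~d = 1010101010101010
  (~d & b) = 0000101000001010
  (~a | (~d & b)) = 1111111100001010
  (~c & a) = 0000000011001100
  (b | (~c & a)) = 0000111111001111
  ((~a | (~d & b)) & (b | (~c & a))) = 0000111100001010
  ((~c & (c | a)) | ((~a | (~d & b)) & (b | (~c & a)))) = 0000111111001110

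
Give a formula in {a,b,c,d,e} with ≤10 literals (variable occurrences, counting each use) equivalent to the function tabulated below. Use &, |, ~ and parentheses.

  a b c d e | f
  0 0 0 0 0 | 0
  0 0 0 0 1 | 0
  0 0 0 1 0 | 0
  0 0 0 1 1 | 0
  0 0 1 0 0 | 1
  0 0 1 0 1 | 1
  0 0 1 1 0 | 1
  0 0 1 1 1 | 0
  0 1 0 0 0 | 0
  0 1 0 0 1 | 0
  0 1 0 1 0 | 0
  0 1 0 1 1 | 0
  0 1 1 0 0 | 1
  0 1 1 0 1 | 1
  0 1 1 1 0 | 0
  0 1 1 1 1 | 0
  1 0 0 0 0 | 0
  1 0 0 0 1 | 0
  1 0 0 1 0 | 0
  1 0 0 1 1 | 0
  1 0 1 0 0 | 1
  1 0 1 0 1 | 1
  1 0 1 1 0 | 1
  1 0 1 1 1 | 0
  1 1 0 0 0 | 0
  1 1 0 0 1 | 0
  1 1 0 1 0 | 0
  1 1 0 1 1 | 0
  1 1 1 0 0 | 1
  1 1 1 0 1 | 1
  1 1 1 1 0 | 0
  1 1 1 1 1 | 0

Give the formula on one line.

(((~b & (~e | (b & ~a))) | ~d) & (c & (~d | ~e)))

  ~b = 11111111000000001111111100000000
  ~e = 10101010101010101010101010101010
  ~a = 11111111111111110000000000000000
  (b & ~a) = 00000000111111110000000000000000
  (~e | (b & ~a)) = 10101010111111111010101010101010
  (~b & (~e | (b & ~a))) = 10101010000000001010101000000000
  ~d = 11001100110011001100110011001100
  ((~b & (~e | (b & ~a))) | ~d) = 11101110110011001110111011001100
  (~d | ~e) = 11101110111011101110111011101110
  (c & (~d | ~e)) = 00001110000011100000111000001110
  (((~b & (~e | (b & ~a))) | ~d) & (c & (~d | ~e))) = 00001110000011000000111000001100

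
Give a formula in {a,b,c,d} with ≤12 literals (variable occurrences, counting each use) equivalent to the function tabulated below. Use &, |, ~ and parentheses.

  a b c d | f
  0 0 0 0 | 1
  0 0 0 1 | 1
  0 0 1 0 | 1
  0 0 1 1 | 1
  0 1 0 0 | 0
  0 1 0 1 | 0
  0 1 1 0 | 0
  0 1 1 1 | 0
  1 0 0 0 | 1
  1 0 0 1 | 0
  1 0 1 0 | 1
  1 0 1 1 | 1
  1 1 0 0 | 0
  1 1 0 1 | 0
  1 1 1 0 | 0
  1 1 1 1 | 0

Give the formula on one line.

  ~a = 1111111100000000
  (~a | d) = 1111111101010101
  (c & (~a | d)) = 0011001100010001
  (d | a) = 0101010111111111
  ((c & (~a | d)) & (d | a)) = 0001000100010001
  ~b = 1111000011110000
  (((c & (~a | d)) & (d | a)) & ~b) = 0001000000010000
  ~d = 1010101010101010
  (~a | ~d) = 1111111110101010
  (~b & (~a | ~d)) = 1111000010100000
  ((((c & (~a | d)) & (d | a)) & ~b) | (~b & (~a | ~d))) = 1111000010110000

((((c & (~a | d)) & (d | a)) & ~b) | (~b & (~a | ~d)))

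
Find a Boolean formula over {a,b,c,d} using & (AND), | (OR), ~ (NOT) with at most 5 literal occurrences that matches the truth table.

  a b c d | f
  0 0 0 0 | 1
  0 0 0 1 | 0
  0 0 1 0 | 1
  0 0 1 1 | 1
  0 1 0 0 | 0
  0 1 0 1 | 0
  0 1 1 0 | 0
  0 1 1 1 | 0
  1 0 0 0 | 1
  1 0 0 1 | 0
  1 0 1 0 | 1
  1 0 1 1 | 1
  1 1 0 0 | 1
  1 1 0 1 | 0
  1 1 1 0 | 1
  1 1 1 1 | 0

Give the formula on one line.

(((c | ~d) & ~b) | (~d & a))

  ~d = 1010101010101010
  (c | ~d) = 1011101110111011
  ~b = 1111000011110000
  ((c | ~d) & ~b) = 1011000010110000
  (~d & a) = 0000000010101010
  (((c | ~d) & ~b) | (~d & a)) = 1011000010111010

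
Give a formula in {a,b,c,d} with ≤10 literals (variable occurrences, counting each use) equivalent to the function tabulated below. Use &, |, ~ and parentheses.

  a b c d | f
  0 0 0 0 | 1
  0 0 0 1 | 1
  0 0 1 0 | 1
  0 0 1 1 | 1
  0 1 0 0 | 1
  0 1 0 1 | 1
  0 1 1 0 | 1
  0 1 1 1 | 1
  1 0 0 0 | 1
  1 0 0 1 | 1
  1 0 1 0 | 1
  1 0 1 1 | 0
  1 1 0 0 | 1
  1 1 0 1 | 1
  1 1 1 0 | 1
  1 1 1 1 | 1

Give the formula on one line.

((b | ((a & ~d) | ~a)) | ((~a & (~b | ~c)) | ~c))

  ~d = 1010101010101010
  (a & ~d) = 0000000010101010
  ~a = 1111111100000000
  ((a & ~d) | ~a) = 1111111110101010
  (b | ((a & ~d) | ~a)) = 1111111110101111
  ~b = 1111000011110000
  ~c = 1100110011001100
  (~b | ~c) = 1111110011111100
  (~a & (~b | ~c)) = 1111110000000000
  ((~a & (~b | ~c)) | ~c) = 1111110011001100
  ((b | ((a & ~d) | ~a)) | ((~a & (~b | ~c)) | ~c)) = 1111111111101111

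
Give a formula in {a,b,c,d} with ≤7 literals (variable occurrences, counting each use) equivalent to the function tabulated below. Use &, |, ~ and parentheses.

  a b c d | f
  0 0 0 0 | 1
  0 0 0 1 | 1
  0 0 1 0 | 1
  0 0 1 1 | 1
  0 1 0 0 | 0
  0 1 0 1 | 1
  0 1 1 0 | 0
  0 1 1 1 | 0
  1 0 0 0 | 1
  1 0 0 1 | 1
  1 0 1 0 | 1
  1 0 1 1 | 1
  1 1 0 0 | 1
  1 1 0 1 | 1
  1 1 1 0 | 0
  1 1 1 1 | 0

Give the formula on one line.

((~d & ~b) | ((~c | ~b) & (a | d)))

  ~d = 1010101010101010
  ~b = 1111000011110000
  (~d & ~b) = 1010000010100000
  ~c = 1100110011001100
  (~c | ~b) = 1111110011111100
  (a | d) = 0101010111111111
  ((~c | ~b) & (a | d)) = 0101010011111100
  ((~d & ~b) | ((~c | ~b) & (a | d))) = 1111010011111100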